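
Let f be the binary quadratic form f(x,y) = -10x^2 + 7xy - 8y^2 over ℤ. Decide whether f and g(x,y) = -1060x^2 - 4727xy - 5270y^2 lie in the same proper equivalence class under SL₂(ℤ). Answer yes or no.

D₁ = -271, D₂ = -271
f is negative-definite; reduce −f:
−f: flip: (10,-7,8)→(8,7,10)
−f: reduced (well bottom): (8,7,10) with a≤c, −a<b≤a
flip sign back: reduced form of f is (-8,-7,-10)
g is negative-definite; reduce −g:
−g: translate: b→487 (≡4727 mod 2120), so (1060,4727,5270)→(1060,487,56)
−g: flip: (1060,487,56)→(56,-487,1060)
−g: translate: b→-39 (≡-487 mod 112), so (56,-487,1060)→(56,-39,8)
−g: flip: (56,-39,8)→(8,39,56)
−g: translate: b→7 (≡39 mod 16), so (8,39,56)→(8,7,10)
−g: reduced (well bottom): (8,7,10) with a≤c, −a<b≤a
flip sign back: reduced form of g is (-8,-7,-10)
reduced forms (-8, -7, -10) vs (-8, -7, -10) ⇒ equivalent

yes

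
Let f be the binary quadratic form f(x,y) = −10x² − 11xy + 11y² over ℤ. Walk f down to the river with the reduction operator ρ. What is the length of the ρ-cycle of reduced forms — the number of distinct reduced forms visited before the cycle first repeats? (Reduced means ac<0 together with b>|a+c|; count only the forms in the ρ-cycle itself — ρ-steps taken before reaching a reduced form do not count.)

D = 561, ⌊√D⌋ = 23
descent: ρ → (11,11,-10)  [lands on river]
river: ρ → (-10,9,12)
river: ρ → (12,15,-7)
river: ρ → (-7,13,14)
river: ρ → (14,15,-6)
river: ρ → (-6,21,5)
river: ρ → (5,19,-10)
river: ρ → (-10,21,3)
river: ρ → (3,21,-10)
river: ρ → (-10,19,5)
river: ρ → (5,21,-6)
river: ρ → (-6,15,14)
river: ρ → (14,13,-7)
river: ρ → (-7,15,12)
river: ρ → (12,9,-10)
river: ρ → (-10,11,11)
ρ-cycle length = 16 (tail of 1 descent step not counted)

16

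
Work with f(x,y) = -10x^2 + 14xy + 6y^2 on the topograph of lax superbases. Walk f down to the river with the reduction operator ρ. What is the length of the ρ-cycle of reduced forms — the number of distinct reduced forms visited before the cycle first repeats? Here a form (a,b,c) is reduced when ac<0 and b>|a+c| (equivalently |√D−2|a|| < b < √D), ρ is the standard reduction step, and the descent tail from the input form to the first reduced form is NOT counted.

D = 436, ⌊√D⌋ = 20
river: ρ → (6,10,-14)
river: ρ → (-14,18,2)
river: ρ → (2,18,-14)
river: ρ → (-14,10,6)
river: ρ → (6,14,-10)
river: ρ → (-10,6,10)
river: ρ → (10,14,-6)
river: ρ → (-6,10,14)
river: ρ → (14,18,-2)
river: ρ → (-2,18,14)
river: ρ → (14,10,-6)
river: ρ → (-6,14,10)
river: ρ → (10,6,-10)
river: ρ → (-10,14,6)
ρ-cycle length = 14 (tail of 0 descent steps not counted)

14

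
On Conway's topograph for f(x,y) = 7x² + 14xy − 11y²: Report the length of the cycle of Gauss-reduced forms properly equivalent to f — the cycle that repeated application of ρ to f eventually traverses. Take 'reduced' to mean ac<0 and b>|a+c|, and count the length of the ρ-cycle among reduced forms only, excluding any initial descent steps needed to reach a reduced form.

D = 504, ⌊√D⌋ = 22
river: ρ → (-11,8,10)
river: ρ → (10,12,-9)
river: ρ → (-9,6,13)
river: ρ → (13,20,-2)
river: ρ → (-2,20,13)
river: ρ → (13,6,-9)
river: ρ → (-9,12,10)
river: ρ → (10,8,-11)
river: ρ → (-11,14,7)
river: ρ → (7,14,-11)
ρ-cycle length = 10 (tail of 0 descent steps not counted)

10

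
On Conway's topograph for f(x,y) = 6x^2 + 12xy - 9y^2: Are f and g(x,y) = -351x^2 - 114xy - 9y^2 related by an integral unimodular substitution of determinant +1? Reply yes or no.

D₁ = 360, D₂ = 360
river cycle of f (length 6): (-9, 6, 9), (9, 12, -6), (-6, 12, 9), (9, 6, -9), (-9, 12, 6), (6, 12, -9)
river cycle of g (length 6): (-9, 6, 9), (9, 12, -6), (-6, 12, 9), (9, 6, -9), (-9, 12, 6), (6, 12, -9)
cycles coincide ⇒ equivalent

yes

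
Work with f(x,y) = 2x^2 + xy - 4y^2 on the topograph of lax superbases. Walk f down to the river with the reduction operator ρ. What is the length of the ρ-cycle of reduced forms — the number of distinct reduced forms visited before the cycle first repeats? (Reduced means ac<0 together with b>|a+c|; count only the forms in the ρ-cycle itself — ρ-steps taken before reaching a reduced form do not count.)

D = 33, ⌊√D⌋ = 5
descent: ρ → (-4,-1,2)
descent: ρ → (2,5,-1)  [lands on river]
river: ρ → (-1,5,2)
river: ρ → (2,3,-3)
river: ρ → (-3,3,2)
ρ-cycle length = 4 (tail of 2 descent steps not counted)

4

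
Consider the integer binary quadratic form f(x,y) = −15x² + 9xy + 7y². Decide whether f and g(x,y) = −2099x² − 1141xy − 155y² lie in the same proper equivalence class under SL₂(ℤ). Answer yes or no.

D₁ = 501, D₂ = 501
river cycle of f (length 8): (7, 19, -5), (-5, 21, 3), (3, 21, -5), (-5, 19, 7), (7, 9, -15), (-15, 21, 1), (1, 21, -15), (-15, 9, 7)
river cycle of g (length 8): (-15, 9, 7), (7, 19, -5), (-5, 21, 3), (3, 21, -5), (-5, 19, 7), (7, 9, -15), (-15, 21, 1), (1, 21, -15)
cycles coincide ⇒ equivalent

yes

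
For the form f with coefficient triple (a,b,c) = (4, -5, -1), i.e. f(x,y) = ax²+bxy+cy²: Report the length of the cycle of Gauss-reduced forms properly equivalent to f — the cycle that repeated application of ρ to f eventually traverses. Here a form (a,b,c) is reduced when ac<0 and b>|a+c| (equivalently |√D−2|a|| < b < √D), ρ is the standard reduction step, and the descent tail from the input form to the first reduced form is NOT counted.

D = 41, ⌊√D⌋ = 6
descent: ρ → (-1,5,4)  [lands on river]
river: ρ → (4,3,-2)
river: ρ → (-2,5,2)
river: ρ → (2,3,-4)
river: ρ → (-4,5,1)
river: ρ → (1,5,-4)
river: ρ → (-4,3,2)
river: ρ → (2,5,-2)
river: ρ → (-2,3,4)
river: ρ → (4,5,-1)
ρ-cycle length = 10 (tail of 1 descent step not counted)

10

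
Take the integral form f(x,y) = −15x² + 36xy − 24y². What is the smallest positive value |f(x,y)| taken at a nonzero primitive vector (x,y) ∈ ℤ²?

translate: b→-6 (≡-36 mod 30), so (15,-36,24)→(15,-6,3)
flip: (15,-6,3)→(3,6,15)
translate: b→0 (≡6 mod 6), so (3,6,15)→(3,0,12)
reduced (well bottom): (3,0,12) with a≤c, −a<b≤a
well minimum |f| = |-3| = 3 (negative-definite)

3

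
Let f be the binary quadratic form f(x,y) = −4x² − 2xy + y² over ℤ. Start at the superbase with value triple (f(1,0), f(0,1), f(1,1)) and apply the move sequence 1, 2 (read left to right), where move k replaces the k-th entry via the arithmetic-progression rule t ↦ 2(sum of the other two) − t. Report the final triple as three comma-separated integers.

start (-4,1,-5) = (f(1,0),f(0,1),f(1,1))
replace slot 1: 2·(1+(-5)) − (-4) = -4 → (-4,1,-5)
replace slot 2: 2·((-4)+(-5)) − 1 = -19 → (-4,-19,-5)

-4,-19,-5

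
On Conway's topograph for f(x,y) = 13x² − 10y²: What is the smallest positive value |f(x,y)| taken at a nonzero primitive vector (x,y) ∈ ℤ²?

descent: ρ → (-10,20,3)  [lands on river]
river: ρ → (3,22,-3)
river: ρ → (-3,20,10)
river: ρ → (10,20,-3)
river: ρ → (-3,22,3)
river: ρ → (3,20,-10)
closes: descent 1, river 6
min |a| on river = 3

3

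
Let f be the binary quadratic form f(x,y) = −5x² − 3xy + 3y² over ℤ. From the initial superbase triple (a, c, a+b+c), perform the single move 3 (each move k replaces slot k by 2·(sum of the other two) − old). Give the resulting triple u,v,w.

start (-5,3,-5) = (f(1,0),f(0,1),f(1,1))
replace slot 3: 2·((-5)+3) − (-5) = 1 → (-5,3,1)

-5,3,1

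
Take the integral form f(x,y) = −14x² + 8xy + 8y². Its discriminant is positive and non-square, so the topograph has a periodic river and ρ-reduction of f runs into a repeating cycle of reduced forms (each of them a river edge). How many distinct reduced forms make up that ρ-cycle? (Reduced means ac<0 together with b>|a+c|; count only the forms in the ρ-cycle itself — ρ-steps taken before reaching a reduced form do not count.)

D = 512, ⌊√D⌋ = 22
river: ρ → (8,8,-14)
river: ρ → (-14,20,2)
river: ρ → (2,20,-14)
river: ρ → (-14,8,8)
ρ-cycle length = 4 (tail of 0 descent steps not counted)

4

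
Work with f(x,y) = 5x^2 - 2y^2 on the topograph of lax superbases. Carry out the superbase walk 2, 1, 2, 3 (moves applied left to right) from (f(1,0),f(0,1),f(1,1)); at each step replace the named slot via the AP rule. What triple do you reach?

start (5,-2,3) = (f(1,0),f(0,1),f(1,1))
replace slot 2: 2·(5+3) − (-2) = 18 → (5,18,3)
replace slot 1: 2·(18+3) − 5 = 37 → (37,18,3)
replace slot 2: 2·(37+3) − 18 = 62 → (37,62,3)
replace slot 3: 2·(37+62) − 3 = 195 → (37,62,195)

37,62,195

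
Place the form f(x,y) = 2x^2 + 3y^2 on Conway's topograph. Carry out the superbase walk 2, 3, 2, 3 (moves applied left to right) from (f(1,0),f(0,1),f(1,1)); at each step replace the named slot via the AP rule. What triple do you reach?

start (2,3,5) = (f(1,0),f(0,1),f(1,1))
replace slot 2: 2·(2+5) − 3 = 11 → (2,11,5)
replace slot 3: 2·(2+11) − 5 = 21 → (2,11,21)
replace slot 2: 2·(2+21) − 11 = 35 → (2,35,21)
replace slot 3: 2·(2+35) − 21 = 53 → (2,35,53)

2,35,53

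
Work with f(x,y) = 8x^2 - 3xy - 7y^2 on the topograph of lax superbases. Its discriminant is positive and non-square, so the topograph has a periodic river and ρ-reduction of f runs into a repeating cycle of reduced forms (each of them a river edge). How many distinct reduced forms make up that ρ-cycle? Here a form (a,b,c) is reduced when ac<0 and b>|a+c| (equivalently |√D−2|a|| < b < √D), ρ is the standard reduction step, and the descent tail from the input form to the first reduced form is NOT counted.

D = 233, ⌊√D⌋ = 15
descent: ρ → (-7,3,8)  [lands on river]
river: ρ → (8,13,-2)
river: ρ → (-2,15,1)
river: ρ → (1,15,-2)
river: ρ → (-2,13,8)
river: ρ → (8,3,-7)
river: ρ → (-7,11,4)
river: ρ → (4,13,-4)
river: ρ → (-4,11,7)
river: ρ → (7,3,-8)
river: ρ → (-8,13,2)
river: ρ → (2,15,-1)
river: ρ → (-1,15,2)
river: ρ → (2,13,-8)
river: ρ → (-8,3,7)
river: ρ → (7,11,-4)
river: ρ → (-4,13,4)
river: ρ → (4,11,-7)
ρ-cycle length = 18 (tail of 1 descent step not counted)

18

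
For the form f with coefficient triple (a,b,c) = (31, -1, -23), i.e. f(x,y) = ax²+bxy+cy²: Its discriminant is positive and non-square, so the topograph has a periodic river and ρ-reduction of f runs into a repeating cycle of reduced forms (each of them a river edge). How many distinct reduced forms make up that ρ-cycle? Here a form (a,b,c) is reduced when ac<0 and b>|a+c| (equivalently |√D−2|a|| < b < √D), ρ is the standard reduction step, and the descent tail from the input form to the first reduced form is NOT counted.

D = 2853, ⌊√D⌋ = 53
descent: ρ → (-23,47,7)  [lands on river]
river: ρ → (7,51,-9)
river: ρ → (-9,39,37)
river: ρ → (37,35,-11)
river: ρ → (-11,53,1)
river: ρ → (1,53,-11)
river: ρ → (-11,35,37)
river: ρ → (37,39,-9)
river: ρ → (-9,51,7)
river: ρ → (7,47,-23)
river: ρ → (-23,45,9)
river: ρ → (9,45,-23)
ρ-cycle length = 12 (tail of 1 descent step not counted)

12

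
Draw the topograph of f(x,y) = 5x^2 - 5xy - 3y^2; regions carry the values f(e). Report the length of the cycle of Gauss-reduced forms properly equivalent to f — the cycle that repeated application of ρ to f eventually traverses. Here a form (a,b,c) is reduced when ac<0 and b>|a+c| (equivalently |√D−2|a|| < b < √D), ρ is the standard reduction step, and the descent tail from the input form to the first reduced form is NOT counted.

D = 85, ⌊√D⌋ = 9
descent: ρ → (-3,5,5)  [lands on river]
river: ρ → (5,5,-3)
river: ρ → (-3,7,3)
river: ρ → (3,5,-5)
river: ρ → (-5,5,3)
river: ρ → (3,7,-3)
ρ-cycle length = 6 (tail of 1 descent step not counted)

6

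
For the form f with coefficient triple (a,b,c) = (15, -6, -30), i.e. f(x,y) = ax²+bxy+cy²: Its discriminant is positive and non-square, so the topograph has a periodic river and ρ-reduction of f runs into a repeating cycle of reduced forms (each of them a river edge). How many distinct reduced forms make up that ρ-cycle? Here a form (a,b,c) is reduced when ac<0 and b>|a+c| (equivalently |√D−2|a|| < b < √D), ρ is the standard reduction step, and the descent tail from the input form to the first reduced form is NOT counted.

D = 1836, ⌊√D⌋ = 42
descent: ρ → (-30,6,15)
descent: ρ → (15,24,-21)  [lands on river]
river: ρ → (-21,18,18)
river: ρ → (18,18,-21)
river: ρ → (-21,24,15)
river: ρ → (15,36,-9)
river: ρ → (-9,36,15)
ρ-cycle length = 6 (tail of 2 descent steps not counted)

6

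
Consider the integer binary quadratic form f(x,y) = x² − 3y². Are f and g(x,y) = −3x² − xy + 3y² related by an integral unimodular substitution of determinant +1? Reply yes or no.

D₁ = 12, D₂ = 37
discriminants differ ⇒ not SL₂(ℤ)-equivalent

no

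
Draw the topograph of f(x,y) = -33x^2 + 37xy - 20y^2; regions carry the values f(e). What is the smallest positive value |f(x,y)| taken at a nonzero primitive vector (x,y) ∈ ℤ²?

translate: b→29 (≡-37 mod 66), so (33,-37,20)→(33,29,16)
flip: (33,29,16)→(16,-29,33)
translate: b→3 (≡-29 mod 32), so (16,-29,33)→(16,3,20)
reduced (well bottom): (16,3,20) with a≤c, −a<b≤a
well minimum |f| = |-16| = 16 (negative-definite)

16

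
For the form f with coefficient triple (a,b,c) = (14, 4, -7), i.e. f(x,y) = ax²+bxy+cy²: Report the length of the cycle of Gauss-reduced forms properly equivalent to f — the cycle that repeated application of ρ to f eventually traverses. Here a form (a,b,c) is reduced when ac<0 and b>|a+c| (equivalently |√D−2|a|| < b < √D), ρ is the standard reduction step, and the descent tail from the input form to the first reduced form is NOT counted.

D = 408, ⌊√D⌋ = 20
descent: ρ → (-7,10,11)  [lands on river]
river: ρ → (11,12,-6)
river: ρ → (-6,12,11)
river: ρ → (11,10,-7)
river: ρ → (-7,18,3)
river: ρ → (3,18,-7)
ρ-cycle length = 6 (tail of 1 descent step not counted)

6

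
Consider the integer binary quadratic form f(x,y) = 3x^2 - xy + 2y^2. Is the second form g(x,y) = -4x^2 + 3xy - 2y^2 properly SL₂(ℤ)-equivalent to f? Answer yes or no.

D₁ = -23, D₂ = -23
f: flip: (3,-1,2)→(2,1,3)
f: reduced (well bottom): (2,1,3) with a≤c, −a<b≤a
g is negative-definite; reduce −g:
−g: flip: (4,-3,2)→(2,3,4)
−g: translate: b→-1 (≡3 mod 4), so (2,3,4)→(2,-1,3)
−g: reduced (well bottom): (2,-1,3) with a≤c, −a<b≤a
flip sign back: reduced form of g is (-2,1,-3)
reduced forms (2, 1, 3) vs (-2, 1, -3) ⇒ inequivalent

no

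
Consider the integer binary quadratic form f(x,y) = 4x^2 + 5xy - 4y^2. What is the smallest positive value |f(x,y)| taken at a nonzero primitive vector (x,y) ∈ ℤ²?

river: ρ → (-4,3,5)
river: ρ → (5,7,-2)
river: ρ → (-2,9,1)
river: ρ → (1,9,-2)
river: ρ → (-2,7,5)
river: ρ → (5,3,-4)
river: ρ → (-4,5,4)
river: ρ → (4,3,-5)
river: ρ → (-5,7,2)
river: ρ → (2,9,-1)
river: ρ → (-1,9,2)
river: ρ → (2,7,-5)
river: ρ → (-5,3,4)
river: ρ → (4,5,-4)
closes: descent 0, river 14
min |a| on river = 1

1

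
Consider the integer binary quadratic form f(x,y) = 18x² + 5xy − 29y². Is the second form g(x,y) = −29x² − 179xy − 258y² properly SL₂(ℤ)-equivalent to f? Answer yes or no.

D₁ = 2113, D₂ = 2113
river cycle of f (length 94): (18, 41, -6), (-6, 43, 11), (11, 45, -2), (-2, 43, 33), (33, 23, -12), (-12, 25, 31), (31, 37, -6), (-6, 35, 37), (37, 39, -4), (-4, 41, 27), … (84 more)
river cycle of g (length 94): (18, 41, -6), (-6, 43, 11), (11, 45, -2), (-2, 43, 33), (33, 23, -12), (-12, 25, 31), (31, 37, -6), (-6, 35, 37), (37, 39, -4), (-4, 41, 27), … (84 more)
cycles coincide ⇒ equivalent

yes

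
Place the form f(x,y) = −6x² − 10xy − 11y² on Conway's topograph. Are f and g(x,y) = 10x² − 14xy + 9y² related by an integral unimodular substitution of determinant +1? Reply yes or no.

D₁ = -164, D₂ = -164
f is negative-definite; reduce −f:
−f: translate: b→-2 (≡10 mod 12), so (6,10,11)→(6,-2,7)
−f: reduced (well bottom): (6,-2,7) with a≤c, −a<b≤a
flip sign back: reduced form of f is (-6,2,-7)
g: translate: b→6 (≡-14 mod 20), so (10,-14,9)→(10,6,5)
g: flip: (10,6,5)→(5,-6,10)
g: translate: b→4 (≡-6 mod 10), so (5,-6,10)→(5,4,9)
g: reduced (well bottom): (5,4,9) with a≤c, −a<b≤a
reduced forms (-6, 2, -7) vs (5, 4, 9) ⇒ inequivalent

no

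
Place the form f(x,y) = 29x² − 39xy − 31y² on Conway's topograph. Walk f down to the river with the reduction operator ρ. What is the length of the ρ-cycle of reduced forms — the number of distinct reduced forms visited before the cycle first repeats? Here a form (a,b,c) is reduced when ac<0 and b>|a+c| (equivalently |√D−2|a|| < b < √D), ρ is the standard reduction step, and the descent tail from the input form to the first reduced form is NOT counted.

D = 5117, ⌊√D⌋ = 71
descent: ρ → (-31,39,29)  [lands on river]
river: ρ → (29,19,-41)
river: ρ → (-41,63,7)
river: ρ → (7,63,-41)
river: ρ → (-41,19,29)
river: ρ → (29,39,-31)
river: ρ → (-31,23,37)
river: ρ → (37,51,-17)
river: ρ → (-17,51,37)
river: ρ → (37,23,-31)
ρ-cycle length = 10 (tail of 1 descent step not counted)

10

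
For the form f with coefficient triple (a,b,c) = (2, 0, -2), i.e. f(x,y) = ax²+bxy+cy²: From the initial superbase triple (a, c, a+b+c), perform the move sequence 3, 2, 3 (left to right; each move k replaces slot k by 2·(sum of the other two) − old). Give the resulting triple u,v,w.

start (2,-2,0) = (f(1,0),f(0,1),f(1,1))
replace slot 3: 2·(2+(-2)) − 0 = 0 → (2,-2,0)
replace slot 2: 2·(2+0) − (-2) = 6 → (2,6,0)
replace slot 3: 2·(2+6) − 0 = 16 → (2,6,16)

2,6,16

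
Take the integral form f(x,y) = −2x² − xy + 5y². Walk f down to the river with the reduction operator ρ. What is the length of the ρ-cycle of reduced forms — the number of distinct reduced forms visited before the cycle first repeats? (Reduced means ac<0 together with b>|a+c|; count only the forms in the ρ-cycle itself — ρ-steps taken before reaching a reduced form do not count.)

D = 41, ⌊√D⌋ = 6
descent: ρ → (5,1,-2)
descent: ρ → (-2,3,4)  [lands on river]
river: ρ → (4,5,-1)
river: ρ → (-1,5,4)
river: ρ → (4,3,-2)
river: ρ → (-2,5,2)
river: ρ → (2,3,-4)
river: ρ → (-4,5,1)
river: ρ → (1,5,-4)
river: ρ → (-4,3,2)
river: ρ → (2,5,-2)
ρ-cycle length = 10 (tail of 2 descent steps not counted)

10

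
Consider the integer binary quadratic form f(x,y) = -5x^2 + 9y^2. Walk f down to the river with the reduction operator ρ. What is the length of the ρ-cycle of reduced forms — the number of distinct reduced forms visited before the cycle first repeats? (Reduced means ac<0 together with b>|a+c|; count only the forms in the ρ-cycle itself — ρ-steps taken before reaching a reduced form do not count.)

D = 180, ⌊√D⌋ = 13
descent: ρ → (9,0,-5)
descent: ρ → (-5,10,4)  [lands on river]
river: ρ → (4,6,-9)
river: ρ → (-9,12,1)
river: ρ → (1,12,-9)
river: ρ → (-9,6,4)
river: ρ → (4,10,-5)
ρ-cycle length = 6 (tail of 2 descent steps not counted)

6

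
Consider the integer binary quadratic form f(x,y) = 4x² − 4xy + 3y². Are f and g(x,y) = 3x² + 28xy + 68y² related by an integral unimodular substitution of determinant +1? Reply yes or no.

D₁ = -32, D₂ = -32
f: translate: b→4 (≡-4 mod 8), so (4,-4,3)→(4,4,3)
f: flip: (4,4,3)→(3,-4,4)
f: translate: b→2 (≡-4 mod 6), so (3,-4,4)→(3,2,3)
f: reduced (well bottom): (3,2,3) with a≤c, −a<b≤a
g: translate: b→-2 (≡28 mod 6), so (3,28,68)→(3,-2,3)
g: flip: (3,-2,3)→(3,2,3)
g: reduced (well bottom): (3,2,3) with a≤c, −a<b≤a
reduced forms (3, 2, 3) vs (3, 2, 3) ⇒ equivalent

yes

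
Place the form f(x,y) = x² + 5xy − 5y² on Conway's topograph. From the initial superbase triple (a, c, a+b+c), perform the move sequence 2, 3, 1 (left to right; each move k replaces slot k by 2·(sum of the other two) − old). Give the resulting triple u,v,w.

start (1,-5,1) = (f(1,0),f(0,1),f(1,1))
replace slot 2: 2·(1+1) − (-5) = 9 → (1,9,1)
replace slot 3: 2·(1+9) − 1 = 19 → (1,9,19)
replace slot 1: 2·(9+19) − 1 = 55 → (55,9,19)

55,9,19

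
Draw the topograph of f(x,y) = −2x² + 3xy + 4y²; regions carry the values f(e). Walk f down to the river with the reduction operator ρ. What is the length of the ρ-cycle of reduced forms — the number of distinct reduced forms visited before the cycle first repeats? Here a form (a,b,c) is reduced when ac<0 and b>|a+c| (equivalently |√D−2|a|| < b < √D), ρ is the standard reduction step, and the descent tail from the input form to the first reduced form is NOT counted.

D = 41, ⌊√D⌋ = 6
river: ρ → (4,5,-1)
river: ρ → (-1,5,4)
river: ρ → (4,3,-2)
river: ρ → (-2,5,2)
river: ρ → (2,3,-4)
river: ρ → (-4,5,1)
river: ρ → (1,5,-4)
river: ρ → (-4,3,2)
river: ρ → (2,5,-2)
river: ρ → (-2,3,4)
ρ-cycle length = 10 (tail of 0 descent steps not counted)

10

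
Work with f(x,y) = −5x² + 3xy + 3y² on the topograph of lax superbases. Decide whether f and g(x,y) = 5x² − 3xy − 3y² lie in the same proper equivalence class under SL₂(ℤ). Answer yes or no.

D₁ = 69, D₂ = 69
river cycle of f (length 4): (3, 3, -5), (-5, 7, 1), (1, 7, -5), (-5, 3, 3)
river cycle of g (length 4): (-3, 3, 5), (5, 7, -1), (-1, 7, 5), (5, 3, -3)
cycles differ ⇒ inequivalent

no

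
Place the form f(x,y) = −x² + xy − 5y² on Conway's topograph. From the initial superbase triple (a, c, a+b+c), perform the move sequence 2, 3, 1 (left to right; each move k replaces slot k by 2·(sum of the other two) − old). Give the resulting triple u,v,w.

start (-1,-5,-5) = (f(1,0),f(0,1),f(1,1))
replace slot 2: 2·((-1)+(-5)) − (-5) = -7 → (-1,-7,-5)
replace slot 3: 2·((-1)+(-7)) − (-5) = -11 → (-1,-7,-11)
replace slot 1: 2·((-7)+(-11)) − (-1) = -35 → (-35,-7,-11)

-35,-7,-11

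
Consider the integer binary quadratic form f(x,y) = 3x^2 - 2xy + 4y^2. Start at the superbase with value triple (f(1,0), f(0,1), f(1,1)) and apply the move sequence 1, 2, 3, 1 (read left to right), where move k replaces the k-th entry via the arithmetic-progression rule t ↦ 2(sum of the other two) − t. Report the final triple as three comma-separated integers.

start (3,4,5) = (f(1,0),f(0,1),f(1,1))
replace slot 1: 2·(4+5) − 3 = 15 → (15,4,5)
replace slot 2: 2·(15+5) − 4 = 36 → (15,36,5)
replace slot 3: 2·(15+36) − 5 = 97 → (15,36,97)
replace slot 1: 2·(36+97) − 15 = 251 → (251,36,97)

251,36,97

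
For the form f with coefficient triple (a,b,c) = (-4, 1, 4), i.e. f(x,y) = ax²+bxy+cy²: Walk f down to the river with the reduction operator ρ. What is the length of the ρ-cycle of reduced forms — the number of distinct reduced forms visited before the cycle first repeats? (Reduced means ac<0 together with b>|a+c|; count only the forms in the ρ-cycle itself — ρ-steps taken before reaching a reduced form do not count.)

D = 65, ⌊√D⌋ = 8
river: ρ → (4,7,-1)
river: ρ → (-1,7,4)
river: ρ → (4,1,-4)
river: ρ → (-4,7,1)
river: ρ → (1,7,-4)
river: ρ → (-4,1,4)
ρ-cycle length = 6 (tail of 0 descent steps not counted)

6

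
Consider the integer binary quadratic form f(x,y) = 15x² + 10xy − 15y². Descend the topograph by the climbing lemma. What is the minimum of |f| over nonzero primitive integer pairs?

river: ρ → (-15,20,10)
river: ρ → (10,20,-15)
river: ρ → (-15,10,15)
river: ρ → (15,20,-10)
river: ρ → (-10,20,15)
river: ρ → (15,10,-15)
closes: descent 0, river 6
min |a| on river = 10

10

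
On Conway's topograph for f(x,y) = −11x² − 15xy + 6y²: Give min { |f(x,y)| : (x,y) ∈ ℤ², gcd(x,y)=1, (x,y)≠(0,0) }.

descent: ρ → (6,15,-11)  [lands on river]
river: ρ → (-11,7,10)
river: ρ → (10,13,-8)
river: ρ → (-8,19,4)
river: ρ → (4,21,-3)
river: ρ → (-3,21,4)
river: ρ → (4,19,-8)
river: ρ → (-8,13,10)
river: ρ → (10,7,-11)
river: ρ → (-11,15,6)
river: ρ → (6,21,-2)
river: ρ → (-2,19,16)
river: ρ → (16,13,-5)
river: ρ → (-5,17,10)
river: ρ → (10,3,-12)
river: ρ → (-12,21,1)
river: ρ → (1,21,-12)
river: ρ → (-12,3,10)
river: ρ → (10,17,-5)
river: ρ → (-5,13,16)
river: ρ → (16,19,-2)
river: ρ → (-2,21,6)
closes: descent 1, river 22
min |a| on river = 1

1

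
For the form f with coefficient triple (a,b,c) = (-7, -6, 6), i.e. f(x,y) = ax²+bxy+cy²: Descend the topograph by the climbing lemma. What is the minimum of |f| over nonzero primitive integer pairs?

descent: ρ → (6,6,-7)  [lands on river]
river: ρ → (-7,8,5)
river: ρ → (5,12,-3)
river: ρ → (-3,12,5)
river: ρ → (5,8,-7)
river: ρ → (-7,6,6)
closes: descent 1, river 6
min |a| on river = 3

3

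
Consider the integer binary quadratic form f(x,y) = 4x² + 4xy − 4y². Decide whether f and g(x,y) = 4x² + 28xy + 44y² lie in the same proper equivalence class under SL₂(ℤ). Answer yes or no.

D₁ = 80, D₂ = 80
river cycle of f (length 2): (-4, 4, 4), (4, 4, -4)
river cycle of g (length 2): (4, 4, -4), (-4, 4, 4)
cycles coincide ⇒ equivalent

yes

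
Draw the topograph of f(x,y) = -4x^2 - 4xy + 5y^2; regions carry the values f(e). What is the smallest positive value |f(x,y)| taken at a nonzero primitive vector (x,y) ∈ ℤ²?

descent: ρ → (5,4,-4)  [lands on river]
river: ρ → (-4,4,5)
river: ρ → (5,6,-3)
river: ρ → (-3,6,5)
closes: descent 1, river 4
min |a| on river = 3

3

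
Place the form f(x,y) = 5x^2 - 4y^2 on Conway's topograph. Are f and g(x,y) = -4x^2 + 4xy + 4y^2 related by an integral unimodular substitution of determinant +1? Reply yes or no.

D₁ = 80, D₂ = 80
river cycle of f (length 2): (-4, 8, 1), (1, 8, -4)
river cycle of g (length 2): (4, 4, -4), (-4, 4, 4)
cycles differ ⇒ inequivalent

no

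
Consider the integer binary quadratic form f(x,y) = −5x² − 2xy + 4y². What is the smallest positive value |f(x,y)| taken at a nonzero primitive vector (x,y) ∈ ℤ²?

descent: ρ → (4,2,-5)  [lands on river]
river: ρ → (-5,8,1)
river: ρ → (1,8,-5)
river: ρ → (-5,2,4)
river: ρ → (4,6,-3)
river: ρ → (-3,6,4)
closes: descent 1, river 6
min |a| on river = 1

1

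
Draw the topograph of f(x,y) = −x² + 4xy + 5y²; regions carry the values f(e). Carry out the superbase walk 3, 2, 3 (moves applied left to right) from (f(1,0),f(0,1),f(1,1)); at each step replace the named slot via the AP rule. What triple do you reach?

start (-1,5,8) = (f(1,0),f(0,1),f(1,1))
replace slot 3: 2·((-1)+5) − 8 = 0 → (-1,5,0)
replace slot 2: 2·((-1)+0) − 5 = -7 → (-1,-7,0)
replace slot 3: 2·((-1)+(-7)) − 0 = -16 → (-1,-7,-16)

-1,-7,-16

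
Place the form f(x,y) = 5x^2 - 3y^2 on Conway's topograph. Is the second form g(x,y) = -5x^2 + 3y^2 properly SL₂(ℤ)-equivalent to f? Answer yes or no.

D₁ = 60, D₂ = 60
river cycle of f (length 2): (-3, 6, 2), (2, 6, -3)
river cycle of g (length 2): (3, 6, -2), (-2, 6, 3)
cycles differ ⇒ inequivalent

no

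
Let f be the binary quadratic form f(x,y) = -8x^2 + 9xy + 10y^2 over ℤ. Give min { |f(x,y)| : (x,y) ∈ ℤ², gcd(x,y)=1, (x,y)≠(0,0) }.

river: ρ → (10,11,-7)
river: ρ → (-7,17,4)
river: ρ → (4,15,-11)
river: ρ → (-11,7,8)
river: ρ → (8,9,-10)
river: ρ → (-10,11,7)
river: ρ → (7,17,-4)
river: ρ → (-4,15,11)
river: ρ → (11,7,-8)
river: ρ → (-8,9,10)
closes: descent 0, river 10
min |a| on river = 4

4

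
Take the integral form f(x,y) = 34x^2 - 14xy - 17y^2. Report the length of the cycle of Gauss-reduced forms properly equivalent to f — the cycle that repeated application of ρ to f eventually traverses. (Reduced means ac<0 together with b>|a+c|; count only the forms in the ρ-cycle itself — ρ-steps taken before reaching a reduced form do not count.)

D = 2508, ⌊√D⌋ = 50
descent: ρ → (-17,48,3)  [lands on river]
river: ρ → (3,48,-17)
river: ρ → (-17,20,31)
river: ρ → (31,42,-6)
river: ρ → (-6,42,31)
river: ρ → (31,20,-17)
ρ-cycle length = 6 (tail of 1 descent step not counted)

6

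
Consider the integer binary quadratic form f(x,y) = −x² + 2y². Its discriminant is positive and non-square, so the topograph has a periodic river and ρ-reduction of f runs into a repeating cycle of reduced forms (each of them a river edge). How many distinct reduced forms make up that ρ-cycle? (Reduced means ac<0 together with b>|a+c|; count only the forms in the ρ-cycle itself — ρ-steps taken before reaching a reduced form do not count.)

D = 8, ⌊√D⌋ = 2
descent: ρ → (2,0,-1)
descent: ρ → (-1,2,1)  [lands on river]
river: ρ → (1,2,-1)
ρ-cycle length = 2 (tail of 2 descent steps not counted)

2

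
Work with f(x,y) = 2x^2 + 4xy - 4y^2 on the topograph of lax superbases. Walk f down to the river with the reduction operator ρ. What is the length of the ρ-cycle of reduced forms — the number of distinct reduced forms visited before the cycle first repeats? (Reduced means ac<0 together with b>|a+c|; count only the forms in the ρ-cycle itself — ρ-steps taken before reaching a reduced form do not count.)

D = 48, ⌊√D⌋ = 6
river: ρ → (-4,4,2)
river: ρ → (2,4,-4)
ρ-cycle length = 2 (tail of 0 descent steps not counted)

2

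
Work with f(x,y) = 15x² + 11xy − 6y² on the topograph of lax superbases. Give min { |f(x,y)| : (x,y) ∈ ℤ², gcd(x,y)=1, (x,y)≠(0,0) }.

river: ρ → (-6,13,13)
river: ρ → (13,13,-6)
river: ρ → (-6,11,15)
river: ρ → (15,19,-2)
river: ρ → (-2,21,5)
river: ρ → (5,19,-6)
river: ρ → (-6,17,8)
river: ρ → (8,15,-8)
river: ρ → (-8,17,6)
river: ρ → (6,19,-5)
river: ρ → (-5,21,2)
river: ρ → (2,19,-15)
river: ρ → (-15,11,6)
river: ρ → (6,13,-13)
river: ρ → (-13,13,6)
river: ρ → (6,11,-15)
river: ρ → (-15,19,2)
river: ρ → (2,21,-5)
river: ρ → (-5,19,6)
river: ρ → (6,17,-8)
river: ρ → (-8,15,8)
river: ρ → (8,17,-6)
river: ρ → (-6,19,5)
river: ρ → (5,21,-2)
river: ρ → (-2,19,15)
river: ρ → (15,11,-6)
closes: descent 0, river 26
min |a| on river = 2

2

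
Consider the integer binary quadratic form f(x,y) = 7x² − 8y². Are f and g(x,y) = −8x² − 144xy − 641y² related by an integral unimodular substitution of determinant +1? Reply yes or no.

D₁ = 224, D₂ = 224
river cycle of f (length 2): (7, 14, -1), (-1, 14, 7)
river cycle of g (length 2): (7, 14, -1), (-1, 14, 7)
cycles coincide ⇒ equivalent

yes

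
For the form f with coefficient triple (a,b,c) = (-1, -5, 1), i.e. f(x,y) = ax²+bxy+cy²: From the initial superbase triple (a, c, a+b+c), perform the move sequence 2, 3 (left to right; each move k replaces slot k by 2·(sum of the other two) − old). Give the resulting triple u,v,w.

start (-1,1,-5) = (f(1,0),f(0,1),f(1,1))
replace slot 2: 2·((-1)+(-5)) − 1 = -13 → (-1,-13,-5)
replace slot 3: 2·((-1)+(-13)) − (-5) = -23 → (-1,-13,-23)

-1,-13,-23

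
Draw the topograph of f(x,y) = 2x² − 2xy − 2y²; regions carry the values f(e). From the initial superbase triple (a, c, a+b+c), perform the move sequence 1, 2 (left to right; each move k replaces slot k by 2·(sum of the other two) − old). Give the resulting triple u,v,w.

start (2,-2,-2) = (f(1,0),f(0,1),f(1,1))
replace slot 1: 2·((-2)+(-2)) − 2 = -10 → (-10,-2,-2)
replace slot 2: 2·((-10)+(-2)) − (-2) = -22 → (-10,-22,-2)

-10,-22,-2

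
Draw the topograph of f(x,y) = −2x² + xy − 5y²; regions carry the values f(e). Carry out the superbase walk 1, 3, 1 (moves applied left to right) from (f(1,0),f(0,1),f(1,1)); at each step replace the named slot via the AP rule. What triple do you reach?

start (-2,-5,-6) = (f(1,0),f(0,1),f(1,1))
replace slot 1: 2·((-5)+(-6)) − (-2) = -20 → (-20,-5,-6)
replace slot 3: 2·((-20)+(-5)) − (-6) = -44 → (-20,-5,-44)
replace slot 1: 2·((-5)+(-44)) − (-20) = -78 → (-78,-5,-44)

-78,-5,-44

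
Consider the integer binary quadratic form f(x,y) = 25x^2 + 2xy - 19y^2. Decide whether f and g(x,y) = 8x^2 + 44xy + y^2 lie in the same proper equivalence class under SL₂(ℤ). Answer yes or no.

D₁ = 1904, D₂ = 1904
river cycle of f (length 8): (-19, 36, 8), (8, 28, -35), (-35, 42, 1), (1, 42, -35), (-35, 28, 8), (8, 36, -19), (-19, 40, 4), (4, 40, -19)
river cycle of g (length 8): (1, 42, -35), (-35, 28, 8), (8, 36, -19), (-19, 40, 4), (4, 40, -19), (-19, 36, 8), (8, 28, -35), (-35, 42, 1)
cycles coincide ⇒ equivalent

yes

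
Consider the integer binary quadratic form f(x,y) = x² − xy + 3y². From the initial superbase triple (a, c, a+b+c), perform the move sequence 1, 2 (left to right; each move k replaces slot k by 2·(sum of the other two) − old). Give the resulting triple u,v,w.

start (1,3,3) = (f(1,0),f(0,1),f(1,1))
replace slot 1: 2·(3+3) − 1 = 11 → (11,3,3)
replace slot 2: 2·(11+3) − 3 = 25 → (11,25,3)

11,25,3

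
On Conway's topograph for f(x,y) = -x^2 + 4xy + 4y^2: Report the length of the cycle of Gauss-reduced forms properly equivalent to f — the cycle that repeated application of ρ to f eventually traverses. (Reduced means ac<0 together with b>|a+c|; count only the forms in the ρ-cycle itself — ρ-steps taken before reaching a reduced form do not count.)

D = 32, ⌊√D⌋ = 5
river: ρ → (4,4,-1)
river: ρ → (-1,4,4)
ρ-cycle length = 2 (tail of 0 descent steps not counted)

2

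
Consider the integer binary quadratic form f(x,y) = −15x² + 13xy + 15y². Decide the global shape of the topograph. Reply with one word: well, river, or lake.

D = b²−4ac = 13² − 4·(-15)·15 = 1069
D > 0 non-square ⇒ indefinite ⇒ periodic river

river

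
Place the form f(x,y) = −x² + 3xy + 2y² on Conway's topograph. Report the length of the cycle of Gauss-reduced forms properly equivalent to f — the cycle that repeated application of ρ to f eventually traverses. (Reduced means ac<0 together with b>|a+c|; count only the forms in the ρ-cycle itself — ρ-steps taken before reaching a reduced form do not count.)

D = 17, ⌊√D⌋ = 4
river: ρ → (2,1,-2)
river: ρ → (-2,3,1)
river: ρ → (1,3,-2)
river: ρ → (-2,1,2)
river: ρ → (2,3,-1)
river: ρ → (-1,3,2)
ρ-cycle length = 6 (tail of 0 descent steps not counted)

6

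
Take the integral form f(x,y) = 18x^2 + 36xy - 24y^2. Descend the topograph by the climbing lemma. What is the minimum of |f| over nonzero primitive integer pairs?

river: ρ → (-24,12,30)
river: ρ → (30,48,-6)
river: ρ → (-6,48,30)
river: ρ → (30,12,-24)
river: ρ → (-24,36,18)
river: ρ → (18,36,-24)
closes: descent 0, river 6
min |a| on river = 6

6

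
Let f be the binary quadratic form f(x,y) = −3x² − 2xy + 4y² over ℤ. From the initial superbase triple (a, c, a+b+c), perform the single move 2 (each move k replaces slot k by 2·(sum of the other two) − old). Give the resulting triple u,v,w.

start (-3,4,-1) = (f(1,0),f(0,1),f(1,1))
replace slot 2: 2·((-3)+(-1)) − 4 = -12 → (-3,-12,-1)

-3,-12,-1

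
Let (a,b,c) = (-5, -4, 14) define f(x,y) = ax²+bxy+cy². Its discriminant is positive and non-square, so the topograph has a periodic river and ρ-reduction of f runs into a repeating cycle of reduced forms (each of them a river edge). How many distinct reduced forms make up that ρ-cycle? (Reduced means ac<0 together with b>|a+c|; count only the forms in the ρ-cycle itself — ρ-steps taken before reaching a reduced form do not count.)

D = 296, ⌊√D⌋ = 17
descent: ρ → (14,4,-5)
descent: ρ → (-5,16,2)  [lands on river]
river: ρ → (2,16,-5)
river: ρ → (-5,14,5)
river: ρ → (5,16,-2)
river: ρ → (-2,16,5)
river: ρ → (5,14,-5)
ρ-cycle length = 6 (tail of 2 descent steps not counted)

6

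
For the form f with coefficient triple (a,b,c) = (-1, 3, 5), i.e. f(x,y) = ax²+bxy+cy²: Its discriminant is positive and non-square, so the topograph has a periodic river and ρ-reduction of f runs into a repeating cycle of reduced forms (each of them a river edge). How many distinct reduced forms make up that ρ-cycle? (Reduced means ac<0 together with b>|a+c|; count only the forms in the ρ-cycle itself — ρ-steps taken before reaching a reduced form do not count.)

D = 29, ⌊√D⌋ = 5
descent: ρ → (5,-3,-1)
descent: ρ → (-1,5,1)  [lands on river]
river: ρ → (1,5,-1)
ρ-cycle length = 2 (tail of 2 descent steps not counted)

2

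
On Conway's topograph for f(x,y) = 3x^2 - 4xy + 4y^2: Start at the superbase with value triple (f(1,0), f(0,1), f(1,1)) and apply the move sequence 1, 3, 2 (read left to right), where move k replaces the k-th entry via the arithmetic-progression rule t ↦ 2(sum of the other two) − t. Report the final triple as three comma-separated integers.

start (3,4,3) = (f(1,0),f(0,1),f(1,1))
replace slot 1: 2·(4+3) − 3 = 11 → (11,4,3)
replace slot 3: 2·(11+4) − 3 = 27 → (11,4,27)
replace slot 2: 2·(11+27) − 4 = 72 → (11,72,27)

11,72,27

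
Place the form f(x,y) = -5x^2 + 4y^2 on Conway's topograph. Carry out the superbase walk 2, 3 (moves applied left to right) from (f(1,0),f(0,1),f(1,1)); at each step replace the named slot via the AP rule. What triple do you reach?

start (-5,4,-1) = (f(1,0),f(0,1),f(1,1))
replace slot 2: 2·((-5)+(-1)) − 4 = -16 → (-5,-16,-1)
replace slot 3: 2·((-5)+(-16)) − (-1) = -41 → (-5,-16,-41)

-5,-16,-41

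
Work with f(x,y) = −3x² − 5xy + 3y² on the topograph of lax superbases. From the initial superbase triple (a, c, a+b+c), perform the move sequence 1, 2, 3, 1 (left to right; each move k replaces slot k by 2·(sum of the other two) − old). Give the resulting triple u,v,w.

start (-3,3,-5) = (f(1,0),f(0,1),f(1,1))
replace slot 1: 2·(3+(-5)) − (-3) = -1 → (-1,3,-5)
replace slot 2: 2·((-1)+(-5)) − 3 = -15 → (-1,-15,-5)
replace slot 3: 2·((-1)+(-15)) − (-5) = -27 → (-1,-15,-27)
replace slot 1: 2·((-15)+(-27)) − (-1) = -83 → (-83,-15,-27)

-83,-15,-27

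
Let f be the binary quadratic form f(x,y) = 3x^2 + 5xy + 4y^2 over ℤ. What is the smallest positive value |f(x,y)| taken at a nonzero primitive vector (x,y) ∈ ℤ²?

translate: b→-1 (≡5 mod 6), so (3,5,4)→(3,-1,2)
flip: (3,-1,2)→(2,1,3)
reduced (well bottom): (2,1,3) with a≤c, −a<b≤a
well minimum = a = 2

2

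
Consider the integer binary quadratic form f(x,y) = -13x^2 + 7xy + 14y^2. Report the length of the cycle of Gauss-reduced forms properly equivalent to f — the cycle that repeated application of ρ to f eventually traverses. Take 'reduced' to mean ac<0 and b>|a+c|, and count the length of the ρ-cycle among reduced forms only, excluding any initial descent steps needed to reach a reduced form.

D = 777, ⌊√D⌋ = 27
river: ρ → (14,21,-6)
river: ρ → (-6,27,2)
river: ρ → (2,25,-19)
river: ρ → (-19,13,8)
river: ρ → (8,19,-13)
river: ρ → (-13,7,14)
ρ-cycle length = 6 (tail of 0 descent steps not counted)

6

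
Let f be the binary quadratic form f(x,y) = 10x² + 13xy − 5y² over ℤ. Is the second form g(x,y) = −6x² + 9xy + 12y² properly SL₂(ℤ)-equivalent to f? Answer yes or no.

D₁ = 369, D₂ = 369
river cycle of f (length 16): (-5, 17, 4), (4, 15, -9), (-9, 3, 10), (10, 17, -2), (-2, 19, 1), (1, 19, -2), (-2, 17, 10), (10, 3, -9), (-9, 15, 4), (4, 17, -5), … (6 more)
river cycle of g (length 10): (12, 15, -3), (-3, 15, 12), (12, 9, -6), (-6, 15, 6), (6, 9, -12), (-12, 15, 3), (3, 15, -12), (-12, 9, 6), (6, 15, -6), (-6, 9, 12)
cycles differ ⇒ inequivalent

no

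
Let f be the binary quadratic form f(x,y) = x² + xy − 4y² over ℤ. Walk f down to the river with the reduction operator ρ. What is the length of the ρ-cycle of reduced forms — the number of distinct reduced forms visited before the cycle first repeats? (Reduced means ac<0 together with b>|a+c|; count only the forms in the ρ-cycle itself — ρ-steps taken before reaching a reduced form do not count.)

D = 17, ⌊√D⌋ = 4
descent: ρ → (-4,-1,1)
descent: ρ → (1,3,-2)  [lands on river]
river: ρ → (-2,1,2)
river: ρ → (2,3,-1)
river: ρ → (-1,3,2)
river: ρ → (2,1,-2)
river: ρ → (-2,3,1)
ρ-cycle length = 6 (tail of 2 descent steps not counted)

6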